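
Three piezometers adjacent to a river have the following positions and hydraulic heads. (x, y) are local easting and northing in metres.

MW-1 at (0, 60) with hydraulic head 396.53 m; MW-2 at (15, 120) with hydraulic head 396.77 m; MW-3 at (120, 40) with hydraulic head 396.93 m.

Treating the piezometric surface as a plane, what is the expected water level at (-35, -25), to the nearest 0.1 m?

396.1 m

Taking MW-1 as reference: MW-2−MW-1 = (15, 60, +0.24); MW-3−MW-1 = (120, -20, +0.40).
Determinant of the coordinate differences = 15·(-20) − 120·60 = -7500.
∂h/∂x = [(+0.24)·(-20) − (+0.40)·60] / -7500 = +0.003840
∂h/∂y = [15·(+0.40) − 120·(+0.24)] / -7500 = +0.003040
h(-35, -25) = 396.53 + (+0.003840)·(-35) + (+0.003040)·(-85) = 396.53 -0.134 -0.258 = 396.137 m.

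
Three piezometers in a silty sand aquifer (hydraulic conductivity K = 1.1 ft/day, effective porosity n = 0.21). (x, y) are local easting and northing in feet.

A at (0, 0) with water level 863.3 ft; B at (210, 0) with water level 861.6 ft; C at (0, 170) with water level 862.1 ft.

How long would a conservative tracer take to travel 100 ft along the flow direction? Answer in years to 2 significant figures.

∂h/∂x = (861.6 − 863.3) / (210 − 0) = -0.008095
∂h/∂y = (862.1 − 863.3) / (170 − 0) = -0.007059
|∇h| = √(-0.008095² + -0.007059²) = 0.01074
Seepage velocity v = K·i/n = 1.1 × 0.01074 / 0.21 = 0.05626 ft/day.
t = 100 / 0.05626 = 1777 days = 4.87 years.

4.9 years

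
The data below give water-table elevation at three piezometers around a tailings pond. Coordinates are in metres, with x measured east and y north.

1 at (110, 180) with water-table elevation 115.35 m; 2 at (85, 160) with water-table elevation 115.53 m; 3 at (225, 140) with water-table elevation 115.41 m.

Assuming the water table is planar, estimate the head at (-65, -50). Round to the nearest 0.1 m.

Three-point gradient (reference 1): Δ to 2 = (-25, -20, +0.18), Δ to 3 = (115, -40, +0.06).
∂h/∂x = -0.001818, ∂h/∂y = -0.006727 (det = 3300).
h(-65, -50) = 115.35 + (-0.001818)·(-175) + (-0.006727)·(-230) = 115.35 +0.318 +1.547 = 117.215 m.

117.2 m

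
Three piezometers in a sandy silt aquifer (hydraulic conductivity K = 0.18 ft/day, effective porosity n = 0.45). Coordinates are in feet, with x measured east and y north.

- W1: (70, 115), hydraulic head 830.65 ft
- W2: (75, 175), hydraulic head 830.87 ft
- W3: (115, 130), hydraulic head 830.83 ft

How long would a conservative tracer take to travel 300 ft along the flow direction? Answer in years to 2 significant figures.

460 years

Differences from W1: to W2 (Δx, Δy, Δh) = (5, 60, +0.22); to W3 = (45, 15, +0.18).
Determinant of the coordinate differences = 5·15 − 45·60 = -2625.
∂h/∂x = [(+0.22)·15 − (+0.18)·60] / -2625 = +0.002857
∂h/∂y = [5·(+0.18) − 45·(+0.22)] / -2625 = +0.003429
|∇h| = √(0.002857² + 0.003429²) = 0.004463
Seepage velocity v = K·i/n = 0.18 × 0.004463 / 0.45 = 0.001785 ft/day.
t = 300 / 0.001785 = 1.681e+05 days = 460 years.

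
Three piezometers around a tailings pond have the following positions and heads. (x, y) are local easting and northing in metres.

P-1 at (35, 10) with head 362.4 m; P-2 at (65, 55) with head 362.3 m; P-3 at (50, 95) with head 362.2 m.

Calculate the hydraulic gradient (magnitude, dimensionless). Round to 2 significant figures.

0.0024

With h = a·x + b·y + c and P-1 as origin, the differences give:
  30·a + 45·b = -0.1
  15·a + 85·b = -0.2
Eliminate b (×85 and ×45, subtract): 1875·a = 0.50 → a = ∂h/∂x = +0.0002667
Back-substitute: b = ∂h/∂y = -0.002400.
|∇h| = √(0.0002667² + -0.002400²) = 0.002415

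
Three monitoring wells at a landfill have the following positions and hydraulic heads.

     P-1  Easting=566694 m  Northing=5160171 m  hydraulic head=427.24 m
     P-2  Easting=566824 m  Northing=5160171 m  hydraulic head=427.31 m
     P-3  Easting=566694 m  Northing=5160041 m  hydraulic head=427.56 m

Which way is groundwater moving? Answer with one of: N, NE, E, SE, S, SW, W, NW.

∂h/∂x = (427.31 − 427.24) / (566824 − 566694) = +0.0005385
∂h/∂y = (427.56 − 427.24) / (5160041 − 5160171) = -0.002462
Flow = −∇h = (-0.0005385 east, +0.002462 north), which points north.

N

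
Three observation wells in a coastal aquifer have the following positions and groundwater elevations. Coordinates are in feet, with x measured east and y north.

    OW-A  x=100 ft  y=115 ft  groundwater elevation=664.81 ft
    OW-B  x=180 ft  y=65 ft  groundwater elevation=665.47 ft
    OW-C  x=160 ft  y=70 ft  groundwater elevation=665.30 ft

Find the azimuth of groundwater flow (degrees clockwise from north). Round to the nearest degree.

With h = a·x + b·y + c and OW-A as origin, the differences give:
  80·a + (-50)·b = +0.66
  60·a + (-45)·b = +0.49
Eliminate b (×(-45) and ×(-50), subtract): -600·a = -5.200 → a = ∂h/∂x = +0.008667
Back-substitute: b = ∂h/∂y = +0.0006667.
Flow direction (−∇h) has components (-0.008667 E, -0.0006667 N).
Azimuth = atan2(E, N) = atan2(-0.008667, -0.0006667) = 265.6° ≈ 266°.

266°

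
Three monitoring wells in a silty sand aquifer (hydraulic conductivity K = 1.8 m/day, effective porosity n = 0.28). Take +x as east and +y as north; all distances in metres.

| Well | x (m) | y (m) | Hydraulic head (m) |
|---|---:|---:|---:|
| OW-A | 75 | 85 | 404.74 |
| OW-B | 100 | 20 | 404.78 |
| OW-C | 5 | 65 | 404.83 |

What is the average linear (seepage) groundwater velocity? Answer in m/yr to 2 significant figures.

3.3 m/yr

With h = a·x + b·y + c and OW-A as origin, the differences give:
  25·a + (-65)·b = +0.04
  (-70)·a + (-20)·b = +0.09
Eliminate b (×(-20) and ×(-65), subtract): -5050·a = 5.050 → a = ∂h/∂x = -0.0010000
Back-substitute: b = ∂h/∂y = -0.0010000.
|∇h| = √(-0.0010000² + -0.0010000²) = 0.001414
Seepage velocity v = K·i/n = 1.8 × 0.001414 / 0.28 = 0.00909 m/day = 3.32 m/yr.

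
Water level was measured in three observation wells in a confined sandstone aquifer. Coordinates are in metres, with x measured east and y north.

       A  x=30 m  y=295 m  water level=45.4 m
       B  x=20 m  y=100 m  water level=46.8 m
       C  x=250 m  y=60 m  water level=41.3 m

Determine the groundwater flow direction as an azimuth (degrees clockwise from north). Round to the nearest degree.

Taking A as reference: B−A = (-10, -195, +1.4); C−A = (220, -235, -4.1).
Determinant of the coordinate differences = (-10)·(-235) − 220·(-195) = 45250.
∂h/∂x = [(+1.4)·(-235) − (-4.1)·(-195)] / 45250 = -0.02494
∂h/∂y = [(-10)·(-4.1) − 220·(+1.4)] / 45250 = -0.005901
Flow direction (−∇h) has components (+0.02494 E, +0.005901 N).
Azimuth = atan2(E, N) = atan2(+0.02494, +0.005901) = 76.7° ≈ 077°.

077°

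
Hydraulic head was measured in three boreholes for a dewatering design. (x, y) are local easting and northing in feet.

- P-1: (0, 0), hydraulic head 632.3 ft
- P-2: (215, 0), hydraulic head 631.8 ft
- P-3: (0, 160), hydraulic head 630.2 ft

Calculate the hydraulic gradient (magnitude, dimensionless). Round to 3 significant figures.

∂h/∂x = (631.8 − 632.3) / (215 − 0) = -0.002326
∂h/∂y = (630.2 − 632.3) / (160 − 0) = -0.01312
|∇h| = √(-0.002326² + -0.01312²) = 0.01332

0.0133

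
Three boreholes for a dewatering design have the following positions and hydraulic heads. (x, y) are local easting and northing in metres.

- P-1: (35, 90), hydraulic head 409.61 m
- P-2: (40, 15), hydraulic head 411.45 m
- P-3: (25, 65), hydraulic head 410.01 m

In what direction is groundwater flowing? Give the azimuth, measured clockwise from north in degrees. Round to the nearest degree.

Taking P-1 as reference: P-2−P-1 = (5, -75, +1.84); P-3−P-1 = (-10, -25, +0.40).
Solve a·Δx + b·Δy = Δh: det = 5·(-25) − (-10)·(-75) = -875.
∂h/∂x = [(+1.84)·(-25) − (+0.40)·(-75)] / -875 = +0.01829
∂h/∂y = [5·(+0.40) − (-10)·(+1.84)] / -875 = -0.02331
Flow direction (−∇h) has components (-0.01829 E, +0.02331 N).
Azimuth = atan2(E, N) = atan2(-0.01829, +0.02331) = 321.9° ≈ 322°.

322°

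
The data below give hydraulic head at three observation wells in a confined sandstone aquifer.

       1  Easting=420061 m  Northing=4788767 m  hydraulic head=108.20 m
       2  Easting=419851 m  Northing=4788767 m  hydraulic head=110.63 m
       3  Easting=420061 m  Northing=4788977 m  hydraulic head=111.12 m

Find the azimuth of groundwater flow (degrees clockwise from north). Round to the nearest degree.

140°

∂h/∂x = (110.63 − 108.20) / (419851 − 420061) = -0.01157
∂h/∂y = (111.12 − 108.20) / (4788977 − 4788767) = +0.01390
Flow direction (−∇h) has components (+0.01157 E, -0.01390 N).
Azimuth = atan2(E, N) = atan2(+0.01157, -0.01390) = 140.2° ≈ 140°.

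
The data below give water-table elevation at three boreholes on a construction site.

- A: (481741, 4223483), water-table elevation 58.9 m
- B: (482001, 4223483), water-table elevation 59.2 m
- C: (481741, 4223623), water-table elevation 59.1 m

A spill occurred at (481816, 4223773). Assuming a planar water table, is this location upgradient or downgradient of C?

upgradient

∂h/∂x = (59.2 − 58.9) / (482001 − 481741) = +0.001154
∂h/∂y = (59.1 − 58.9) / (4223623 − 4223483) = +0.001429
Head at (481816, 4223773) = 58.9 + (+0.001154)·(75) + (+0.001429)·(290) = 59.40 m.
That is higher than the 59.1 m at C, so the point is upgradient.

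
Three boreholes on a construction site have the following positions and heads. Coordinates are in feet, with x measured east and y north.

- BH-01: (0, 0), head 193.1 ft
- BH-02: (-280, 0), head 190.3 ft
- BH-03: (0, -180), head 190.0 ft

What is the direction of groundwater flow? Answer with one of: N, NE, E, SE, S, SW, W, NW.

SW

∂h/∂x = (190.3 − 193.1) / (-280 − 0) = +0.010000
∂h/∂y = (190.0 − 193.1) / (-180 − 0) = +0.01722
Flow = −∇h = (-0.010000 east, -0.01722 north), which points southwest.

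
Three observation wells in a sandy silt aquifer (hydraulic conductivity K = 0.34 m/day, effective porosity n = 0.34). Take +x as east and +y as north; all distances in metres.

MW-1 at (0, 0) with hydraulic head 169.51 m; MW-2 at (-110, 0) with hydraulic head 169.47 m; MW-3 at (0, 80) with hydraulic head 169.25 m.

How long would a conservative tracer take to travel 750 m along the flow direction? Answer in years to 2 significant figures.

∂h/∂x = (169.47 − 169.51) / (-110 − 0) = +0.0003636
∂h/∂y = (169.25 − 169.51) / (80 − 0) = -0.003250
|∇h| = √(0.0003636² + -0.003250²) = 0.00327
Seepage velocity v = K·i/n = 0.34 × 0.00327 / 0.34 = 0.00327 m/day.
t = 750 / 0.00327 = 2.294e+05 days = 628 years.

630 years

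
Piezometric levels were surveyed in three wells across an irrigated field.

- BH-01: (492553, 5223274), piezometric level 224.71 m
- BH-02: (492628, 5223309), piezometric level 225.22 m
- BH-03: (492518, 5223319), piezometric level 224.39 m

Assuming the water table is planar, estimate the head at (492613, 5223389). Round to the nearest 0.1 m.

225.0 m

With h = a·x + b·y + c and BH-01 as origin, the differences give:
  75·a + 35·b = +0.51
  (-35)·a + 45·b = -0.32
Eliminate b (×45 and ×35, subtract): 4600·a = 34.150 → a = ∂h/∂x = +0.007424
Back-substitute: b = ∂h/∂y = -0.001337.
h(492613, 5223389) = 224.71 + (+0.007424)·(60) + (-0.001337)·(115) = 224.71 +0.445 -0.154 = 225.002 m.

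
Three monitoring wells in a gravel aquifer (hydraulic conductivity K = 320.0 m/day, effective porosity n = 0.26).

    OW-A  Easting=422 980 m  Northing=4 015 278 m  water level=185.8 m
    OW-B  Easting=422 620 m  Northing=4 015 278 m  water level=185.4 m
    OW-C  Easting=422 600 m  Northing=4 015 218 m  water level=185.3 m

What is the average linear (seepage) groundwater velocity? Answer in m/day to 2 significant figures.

2.1 m/day

Taking OW-A as reference: OW-B−OW-A = (-360, 0, -0.4); OW-C−OW-A = (-380, -60, -0.5).
Solve a·Δx + b·Δy = Δh: det = (-360)·(-60) − (-380)·0 = 21600.
∂h/∂x = [(-0.4)·(-60) − (-0.5)·0] / 21600 = +0.001111
∂h/∂y = [(-360)·(-0.5) − (-380)·(-0.4)] / 21600 = +0.001296
|∇h| = √(0.001111² + 0.001296²) = 0.001707
Seepage velocity v = K·i/n = 320.0 × 0.001707 / 0.26 = 2.101 m/day.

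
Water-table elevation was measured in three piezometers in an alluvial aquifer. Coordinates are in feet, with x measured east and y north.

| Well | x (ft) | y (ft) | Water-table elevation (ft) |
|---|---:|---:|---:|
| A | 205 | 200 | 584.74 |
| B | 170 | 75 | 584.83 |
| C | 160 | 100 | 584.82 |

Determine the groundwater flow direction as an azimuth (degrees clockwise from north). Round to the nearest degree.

With h = a·x + b·y + c and A as origin, the differences give:
  (-35)·a + (-125)·b = +0.09
  (-45)·a + (-100)·b = +0.08
Eliminate b (×(-100) and ×(-125), subtract): -2125·a = 1.000 → a = ∂h/∂x = -0.0004706
Back-substitute: b = ∂h/∂y = -0.0005882.
Flow direction (−∇h) has components (+0.0004706 E, +0.0005882 N).
Azimuth = atan2(E, N) = atan2(+0.0004706, +0.0005882) = 38.7° ≈ 039°.

039°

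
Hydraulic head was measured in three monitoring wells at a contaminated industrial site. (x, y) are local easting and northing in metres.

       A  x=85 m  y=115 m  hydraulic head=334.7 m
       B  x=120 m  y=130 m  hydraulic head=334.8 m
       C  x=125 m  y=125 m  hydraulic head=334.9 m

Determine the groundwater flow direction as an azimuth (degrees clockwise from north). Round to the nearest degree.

326°

Taking A as reference: B−A = (35, 15, +0.1); C−A = (40, 10, +0.2).
Solve a·Δx + b·Δy = Δh: det = 35·10 − 40·15 = -250.
∂h/∂x = [(+0.1)·10 − (+0.2)·15] / -250 = +0.008000
∂h/∂y = [35·(+0.2) − 40·(+0.1)] / -250 = -0.01200
Flow direction (−∇h) has components (-0.008000 E, +0.01200 N).
Azimuth = atan2(E, N) = atan2(-0.008000, +0.01200) = 326.3° ≈ 326°.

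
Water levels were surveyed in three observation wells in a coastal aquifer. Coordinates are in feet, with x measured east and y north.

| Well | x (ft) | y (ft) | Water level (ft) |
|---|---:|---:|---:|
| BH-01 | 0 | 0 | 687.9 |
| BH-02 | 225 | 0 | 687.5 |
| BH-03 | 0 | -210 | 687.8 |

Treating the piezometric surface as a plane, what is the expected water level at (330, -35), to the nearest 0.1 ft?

687.3 ft

∂h/∂x = (687.5 − 687.9) / (225 − 0) = -0.001778
∂h/∂y = (687.8 − 687.9) / (-210 − 0) = +0.0004762
h(330, -35) = 687.9 + (-0.001778)·(330) + (+0.0004762)·(-35) = 687.9 -0.587 -0.017 = 687.297 ft.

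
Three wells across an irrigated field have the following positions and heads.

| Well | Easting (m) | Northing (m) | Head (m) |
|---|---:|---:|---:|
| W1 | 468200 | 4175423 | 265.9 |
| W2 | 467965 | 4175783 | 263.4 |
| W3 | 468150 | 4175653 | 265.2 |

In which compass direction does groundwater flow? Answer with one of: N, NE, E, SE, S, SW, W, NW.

W

Taking W1 as reference: W2−W1 = (-235, 360, -2.5); W3−W1 = (-50, 230, -0.7).
Solve a·Δx + b·Δy = Δh: det = (-235)·230 − (-50)·360 = -36050.
∂h/∂x = [(-2.5)·230 − (-0.7)·360] / -36050 = +0.008960
∂h/∂y = [(-235)·(-0.7) − (-50)·(-2.5)] / -36050 = -0.001096
Flow = −∇h = (-0.008960 east, +0.001096 north), which points west.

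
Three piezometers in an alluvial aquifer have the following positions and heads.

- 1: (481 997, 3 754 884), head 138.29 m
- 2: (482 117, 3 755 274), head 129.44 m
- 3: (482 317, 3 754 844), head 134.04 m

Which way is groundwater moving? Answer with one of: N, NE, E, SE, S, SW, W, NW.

Differences from 1: to 2 (Δx, Δy, Δh) = (120, 390, -8.85); to 3 = (320, -40, -4.25).
Solve a·Δx + b·Δy = Δh: det = 120·(-40) − 320·390 = -129600.
∂h/∂x = [(-8.85)·(-40) − (-4.25)·390] / -129600 = -0.01552
∂h/∂y = [120·(-4.25) − 320·(-8.85)] / -129600 = -0.01792
Flow = −∇h = (+0.01552 east, +0.01792 north), which points northeast.

NE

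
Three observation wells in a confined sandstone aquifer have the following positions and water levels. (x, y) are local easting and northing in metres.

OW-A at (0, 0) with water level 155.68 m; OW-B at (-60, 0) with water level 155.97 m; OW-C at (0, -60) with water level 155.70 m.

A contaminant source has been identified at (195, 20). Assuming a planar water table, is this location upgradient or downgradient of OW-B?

∂h/∂x = (155.97 − 155.68) / (-60 − 0) = -0.004833
∂h/∂y = (155.70 − 155.68) / (-60 − 0) = -0.0003333
Head at (195, 20) = 155.68 + (-0.004833)·(195) + (-0.0003333)·(20) = 154.73 m.
That is lower than the 155.97 m at OW-B, so the point is downgradient.

downgradient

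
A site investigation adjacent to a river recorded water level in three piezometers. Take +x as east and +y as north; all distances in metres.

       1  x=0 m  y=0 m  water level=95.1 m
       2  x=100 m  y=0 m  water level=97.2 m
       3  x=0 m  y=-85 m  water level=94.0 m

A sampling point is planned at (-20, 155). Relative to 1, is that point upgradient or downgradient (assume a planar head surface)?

upgradient

∂h/∂x = (97.2 − 95.1) / (100 − 0) = +0.02100
∂h/∂y = (94.0 − 95.1) / (-85 − 0) = +0.01294
Head at (-20, 155) = 95.1 + (+0.02100)·(-20) + (+0.01294)·(155) = 96.69 m.
That is higher than the 95.1 m at 1, so the point is upgradient.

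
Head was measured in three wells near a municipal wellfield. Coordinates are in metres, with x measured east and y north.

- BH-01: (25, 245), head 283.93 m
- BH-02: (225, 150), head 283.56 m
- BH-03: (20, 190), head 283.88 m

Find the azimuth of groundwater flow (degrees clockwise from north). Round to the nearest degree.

With h = a·x + b·y + c and BH-01 as origin, the differences give:
  200·a + (-95)·b = -0.37
  (-5)·a + (-55)·b = -0.05
Eliminate b (×(-55) and ×(-95), subtract): -11475·a = 15.600 → a = ∂h/∂x = -0.001359
Back-substitute: b = ∂h/∂y = +0.001033.
Flow direction (−∇h) has components (+0.001359 E, -0.001033 N).
Azimuth = atan2(E, N) = atan2(+0.001359, -0.001033) = 127.2° ≈ 127°.

127°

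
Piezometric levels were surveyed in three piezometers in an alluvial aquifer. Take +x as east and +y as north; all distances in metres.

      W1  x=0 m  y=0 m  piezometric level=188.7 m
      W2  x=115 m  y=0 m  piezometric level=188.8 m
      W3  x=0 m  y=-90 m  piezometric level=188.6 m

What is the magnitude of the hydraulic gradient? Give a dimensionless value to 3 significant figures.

0.00141

∂h/∂x = (188.8 − 188.7) / (115 − 0) = +0.0008696
∂h/∂y = (188.6 − 188.7) / (-90 − 0) = +0.001111
|∇h| = √(0.0008696² + 0.001111²) = 0.001411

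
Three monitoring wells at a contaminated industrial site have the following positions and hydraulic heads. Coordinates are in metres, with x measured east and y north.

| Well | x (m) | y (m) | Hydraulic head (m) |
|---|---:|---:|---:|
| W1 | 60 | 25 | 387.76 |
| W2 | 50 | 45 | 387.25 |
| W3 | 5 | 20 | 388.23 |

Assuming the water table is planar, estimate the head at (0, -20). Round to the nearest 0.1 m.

Differences from W1: to W2 (Δx, Δy, Δh) = (-10, 20, -0.51); to W3 = (-55, -5, +0.47).
Determinant of the coordinate differences = (-10)·(-5) − (-55)·20 = 1150.
∂h/∂x = [(-0.51)·(-5) − (+0.47)·20] / 1150 = -0.005957
∂h/∂y = [(-10)·(+0.47) − (-55)·(-0.51)] / 1150 = -0.02848
h(0, -20) = 387.76 + (-0.005957)·(-60) + (-0.02848)·(-45) = 387.76 +0.357 +1.282 = 389.399 m.

389.4 m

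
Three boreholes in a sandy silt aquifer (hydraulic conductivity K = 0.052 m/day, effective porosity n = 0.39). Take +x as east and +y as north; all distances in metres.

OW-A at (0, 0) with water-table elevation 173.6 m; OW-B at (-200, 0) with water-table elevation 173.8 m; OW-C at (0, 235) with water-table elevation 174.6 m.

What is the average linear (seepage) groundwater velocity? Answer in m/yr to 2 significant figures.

0.21 m/yr

∂h/∂x = (173.8 − 173.6) / (-200 − 0) = -0.001000
∂h/∂y = (174.6 − 173.6) / (235 − 0) = +0.004255
|∇h| = √(-0.001000² + 0.004255²) = 0.004371
Seepage velocity v = K·i/n = 0.052 × 0.004371 / 0.39 = 0.0005828 m/day = 0.2129 m/yr.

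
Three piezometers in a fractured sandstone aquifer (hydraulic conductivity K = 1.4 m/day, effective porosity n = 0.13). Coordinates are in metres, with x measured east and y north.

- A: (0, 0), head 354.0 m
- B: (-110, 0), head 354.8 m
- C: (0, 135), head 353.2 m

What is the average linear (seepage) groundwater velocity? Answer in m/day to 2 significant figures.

∂h/∂x = (354.8 − 354.0) / (-110 − 0) = -0.007273
∂h/∂y = (353.2 − 354.0) / (135 − 0) = -0.005926
|∇h| = √(-0.007273² + -0.005926²) = 0.009382
Seepage velocity v = K·i/n = 1.4 × 0.009382 / 0.13 = 0.101 m/day.

0.10 m/day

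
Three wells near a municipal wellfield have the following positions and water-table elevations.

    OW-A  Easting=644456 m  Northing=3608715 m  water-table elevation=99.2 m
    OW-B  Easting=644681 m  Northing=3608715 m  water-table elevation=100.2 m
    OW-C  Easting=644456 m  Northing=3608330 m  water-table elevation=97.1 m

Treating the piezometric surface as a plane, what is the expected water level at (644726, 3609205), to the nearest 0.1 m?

103.1 m

∂h/∂x = (100.2 − 99.2) / (644681 − 644456) = +0.004444
∂h/∂y = (97.1 − 99.2) / (3608330 − 3608715) = +0.005455
h(644726, 3609205) = 99.2 + (+0.004444)·(270) + (+0.005455)·(490) = 99.2 +1.200 +2.673 = 103.073 m.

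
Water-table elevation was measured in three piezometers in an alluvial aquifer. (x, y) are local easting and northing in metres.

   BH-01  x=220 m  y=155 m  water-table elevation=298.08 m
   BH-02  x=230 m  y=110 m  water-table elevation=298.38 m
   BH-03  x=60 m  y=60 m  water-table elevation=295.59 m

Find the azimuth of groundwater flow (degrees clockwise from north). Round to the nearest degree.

Taking BH-01 as reference: BH-02−BH-01 = (10, -45, +0.30); BH-03−BH-01 = (-160, -95, -2.49).
Solve a·Δx + b·Δy = Δh: det = 10·(-95) − (-160)·(-45) = -8150.
∂h/∂x = [(+0.30)·(-95) − (-2.49)·(-45)] / -8150 = +0.01725
∂h/∂y = [10·(-2.49) − (-160)·(+0.30)] / -8150 = -0.002834
Flow direction (−∇h) has components (-0.01725 E, +0.002834 N).
Azimuth = atan2(E, N) = atan2(-0.01725, +0.002834) = 279.3° ≈ 279°.

279°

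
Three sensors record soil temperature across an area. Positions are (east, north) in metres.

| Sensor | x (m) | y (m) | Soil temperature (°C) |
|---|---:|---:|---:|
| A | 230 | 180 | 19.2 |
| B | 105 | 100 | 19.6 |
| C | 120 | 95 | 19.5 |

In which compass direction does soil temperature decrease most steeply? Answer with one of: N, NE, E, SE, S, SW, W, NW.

Three-point gradient (reference A): Δ to B = (-125, -80, +0.4), Δ to C = (-110, -85, +0.3).
∂T/∂x = -0.005479, ∂T/∂y = +0.003562 (det = 1825).
Steepest decrease is along −∇f = (+0.005479 E, -0.003562 N) → southeast.

SE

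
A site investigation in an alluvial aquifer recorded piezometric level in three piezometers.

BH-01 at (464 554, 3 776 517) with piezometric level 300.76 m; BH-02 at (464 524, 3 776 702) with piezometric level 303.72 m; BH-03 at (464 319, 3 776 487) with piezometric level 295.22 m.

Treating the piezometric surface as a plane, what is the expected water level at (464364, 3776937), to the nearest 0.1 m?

Taking BH-01 as reference: BH-02−BH-01 = (-30, 185, +2.96); BH-03−BH-01 = (-235, -30, -5.54).
Solve a·Δx + b·Δy = Δh: det = (-30)·(-30) − (-235)·185 = 44375.
∂h/∂x = [(+2.96)·(-30) − (-5.54)·185] / 44375 = +0.02110
∂h/∂y = [(-30)·(-5.54) − (-235)·(+2.96)] / 44375 = +0.01942
h(464364, 3776937) = 300.76 + (+0.02110)·(-190) + (+0.01942)·(420) = 300.76 -4.008 +8.157 = 304.909 m.

304.9 m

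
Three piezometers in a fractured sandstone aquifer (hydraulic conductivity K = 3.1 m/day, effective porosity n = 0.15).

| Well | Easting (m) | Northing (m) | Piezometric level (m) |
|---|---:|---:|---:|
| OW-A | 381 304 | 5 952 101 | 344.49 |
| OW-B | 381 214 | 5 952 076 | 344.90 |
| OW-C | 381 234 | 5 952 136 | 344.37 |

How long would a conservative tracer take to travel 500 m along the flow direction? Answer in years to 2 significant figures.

Three-point gradient (reference OW-A): Δ to OW-B = (-90, -25, +0.41), Δ to OW-C = (-70, 35, -0.12).
∂h/∂x = -0.002316, ∂h/∂y = -0.008061 (det = -4900).
|∇h| = √(-0.002316² + -0.008061²) = 0.008387
Seepage velocity v = K·i/n = 3.1 × 0.008387 / 0.15 = 0.1733 m/day.
t = 500 / 0.1733 = 2885 days = 7.9 years.

7.9 years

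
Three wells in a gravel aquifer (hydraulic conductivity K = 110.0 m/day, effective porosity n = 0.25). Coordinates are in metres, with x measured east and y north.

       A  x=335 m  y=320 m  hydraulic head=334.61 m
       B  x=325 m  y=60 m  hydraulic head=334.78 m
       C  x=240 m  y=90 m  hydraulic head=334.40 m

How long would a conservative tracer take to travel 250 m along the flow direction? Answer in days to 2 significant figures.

130 days

Taking A as reference: B−A = (-10, -260, +0.17); C−A = (-95, -230, -0.21).
Solve a·Δx + b·Δy = Δh: det = (-10)·(-230) − (-95)·(-260) = -22400.
∂h/∂x = [(+0.17)·(-230) − (-0.21)·(-260)] / -22400 = +0.004183
∂h/∂y = [(-10)·(-0.21) − (-95)·(+0.17)] / -22400 = -0.0008147
|∇h| = √(0.004183² + -0.0008147²) = 0.004262
Seepage velocity v = K·i/n = 110.0 × 0.004262 / 0.25 = 1.875 m/day.
t = 250 / 1.875 = 133.3 days.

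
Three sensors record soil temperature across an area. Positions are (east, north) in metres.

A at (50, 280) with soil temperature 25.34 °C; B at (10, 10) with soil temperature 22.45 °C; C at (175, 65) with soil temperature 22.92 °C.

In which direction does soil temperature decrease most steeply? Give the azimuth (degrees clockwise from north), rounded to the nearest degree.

Taking A as reference: B−A = (-40, -270, -2.89); C−A = (125, -215, -2.42).
Determinant of the coordinate differences = (-40)·(-215) − 125·(-270) = 42350.
∂T/∂x = [(-2.89)·(-215) − (-2.42)·(-270)] / 42350 = -0.0007568
∂T/∂y = [(-40)·(-2.42) − 125·(-2.89)] / 42350 = +0.01082
Steepest decrease is along −∇f: components (+0.0007568 E, -0.01082 N).
Azimuth = atan2(+0.0007568, -0.01082) = 176.0° ≈ 176°.

176°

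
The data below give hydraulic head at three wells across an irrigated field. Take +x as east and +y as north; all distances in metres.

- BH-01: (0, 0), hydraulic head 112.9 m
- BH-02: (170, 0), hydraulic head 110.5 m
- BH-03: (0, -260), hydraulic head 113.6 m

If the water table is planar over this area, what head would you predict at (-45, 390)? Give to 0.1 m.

∂h/∂x = (110.5 − 112.9) / (170 − 0) = -0.01412
∂h/∂y = (113.6 − 112.9) / (-260 − 0) = -0.002692
h(-45, 390) = 112.9 + (-0.01412)·(-45) + (-0.002692)·(390) = 112.9 +0.635 -1.050 = 112.485 m.

112.5 m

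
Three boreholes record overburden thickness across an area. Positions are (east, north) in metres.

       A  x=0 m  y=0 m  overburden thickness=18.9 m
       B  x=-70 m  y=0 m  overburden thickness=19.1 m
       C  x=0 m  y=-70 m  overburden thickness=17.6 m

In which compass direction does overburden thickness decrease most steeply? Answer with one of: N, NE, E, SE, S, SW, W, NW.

∂d/∂x = (19.1 − 18.9) / (-70 − 0) = -0.002857
∂d/∂y = (17.6 − 18.9) / (-70 − 0) = +0.01857
Steepest decrease is along −∇f = (+0.002857 E, -0.01857 N) → south.

S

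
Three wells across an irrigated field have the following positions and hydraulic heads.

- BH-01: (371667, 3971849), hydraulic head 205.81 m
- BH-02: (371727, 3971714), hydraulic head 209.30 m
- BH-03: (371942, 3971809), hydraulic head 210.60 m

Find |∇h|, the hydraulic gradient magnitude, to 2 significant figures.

Taking BH-01 as reference: BH-02−BH-01 = (60, -135, +3.49); BH-03−BH-01 = (275, -40, +4.79).
Determinant of the coordinate differences = 60·(-40) − 275·(-135) = 34725.
∂h/∂x = [(+3.49)·(-40) − (+4.79)·(-135)] / 34725 = +0.01460
∂h/∂y = [60·(+4.79) − 275·(+3.49)] / 34725 = -0.01936
|∇h| = √(0.01460² + -0.01936²) = 0.02425

0.024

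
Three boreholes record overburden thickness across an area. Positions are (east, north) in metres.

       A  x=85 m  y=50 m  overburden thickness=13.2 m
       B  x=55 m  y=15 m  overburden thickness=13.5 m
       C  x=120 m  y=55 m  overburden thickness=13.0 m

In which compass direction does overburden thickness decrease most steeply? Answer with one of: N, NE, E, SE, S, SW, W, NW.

NE

With d = a·x + b·y + c and A as origin, the differences give:
  (-30)·a + (-35)·b = +0.3
  35·a + 5·b = -0.2
Eliminate b (×5 and ×(-35), subtract): 1075·a = -5.50 → a = ∂d/∂x = -0.005116
Back-substitute: b = ∂d/∂y = -0.004186.
Steepest decrease is along −∇f = (+0.005116 E, +0.004186 N) → northeast.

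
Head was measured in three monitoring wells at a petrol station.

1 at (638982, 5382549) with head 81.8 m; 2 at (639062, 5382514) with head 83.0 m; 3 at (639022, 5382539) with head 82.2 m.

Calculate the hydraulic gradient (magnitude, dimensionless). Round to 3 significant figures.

0.0269

Differences from 1: to 2 (Δx, Δy, Δh) = (80, -35, +1.2); to 3 = (40, -10, +0.4).
Determinant of the coordinate differences = 80·(-10) − 40·(-35) = 600.
∂h/∂x = [(+1.2)·(-10) − (+0.4)·(-35)] / 600 = +0.003333
∂h/∂y = [80·(+0.4) − 40·(+1.2)] / 600 = -0.02667
|∇h| = √(0.003333² + -0.02667²) = 0.02688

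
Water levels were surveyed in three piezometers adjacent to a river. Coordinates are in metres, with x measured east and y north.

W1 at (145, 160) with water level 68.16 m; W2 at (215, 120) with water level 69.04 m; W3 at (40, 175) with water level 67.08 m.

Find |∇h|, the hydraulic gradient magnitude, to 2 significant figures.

0.011

With h = a·x + b·y + c and W1 as origin, the differences give:
  70·a + (-40)·b = +0.88
  (-105)·a + 15·b = -1.08
Eliminate b (×15 and ×(-40), subtract): -3150·a = -30.000 → a = ∂h/∂x = +0.009524
Back-substitute: b = ∂h/∂y = -0.005333.
|∇h| = √(0.009524² + -0.005333²) = 0.01092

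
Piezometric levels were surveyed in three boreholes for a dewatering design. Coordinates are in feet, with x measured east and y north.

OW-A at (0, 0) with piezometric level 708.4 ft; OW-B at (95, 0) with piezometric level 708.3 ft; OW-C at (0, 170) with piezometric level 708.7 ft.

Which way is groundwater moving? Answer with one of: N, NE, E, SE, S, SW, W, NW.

∂h/∂x = (708.3 − 708.4) / (95 − 0) = -0.001053
∂h/∂y = (708.7 − 708.4) / (170 − 0) = +0.001765
Flow = −∇h = (+0.001053 east, -0.001765 north), which points southeast.

SE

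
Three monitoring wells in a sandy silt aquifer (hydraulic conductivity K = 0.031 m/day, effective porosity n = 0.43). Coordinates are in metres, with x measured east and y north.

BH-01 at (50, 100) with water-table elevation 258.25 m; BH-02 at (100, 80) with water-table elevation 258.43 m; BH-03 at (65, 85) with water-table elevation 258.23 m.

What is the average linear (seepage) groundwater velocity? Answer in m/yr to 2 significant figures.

0.28 m/yr

With h = a·x + b·y + c and BH-01 as origin, the differences give:
  50·a + (-20)·b = +0.18
  15·a + (-15)·b = -0.02
Eliminate b (×(-15) and ×(-20), subtract): -450·a = -3.100 → a = ∂h/∂x = +0.006889
Back-substitute: b = ∂h/∂y = +0.008222.
|∇h| = √(0.006889² + 0.008222²) = 0.01073
Seepage velocity v = K·i/n = 0.031 × 0.01073 / 0.43 = 0.0007736 m/day = 0.2826 m/yr.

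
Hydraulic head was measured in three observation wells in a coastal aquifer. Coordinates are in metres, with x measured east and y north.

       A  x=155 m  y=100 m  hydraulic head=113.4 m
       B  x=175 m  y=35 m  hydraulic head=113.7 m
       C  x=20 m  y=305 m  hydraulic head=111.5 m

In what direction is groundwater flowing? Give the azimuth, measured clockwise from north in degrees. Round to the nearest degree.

272°

With h = a·x + b·y + c and A as origin, the differences give:
  20·a + (-65)·b = +0.3
  (-135)·a + 205·b = -1.9
Eliminate b (×205 and ×(-65), subtract): -4675·a = -62.00 → a = ∂h/∂x = +0.01326
Back-substitute: b = ∂h/∂y = -0.0005348.
Flow direction (−∇h) has components (-0.01326 E, +0.0005348 N).
Azimuth = atan2(E, N) = atan2(-0.01326, +0.0005348) = 272.3° ≈ 272°.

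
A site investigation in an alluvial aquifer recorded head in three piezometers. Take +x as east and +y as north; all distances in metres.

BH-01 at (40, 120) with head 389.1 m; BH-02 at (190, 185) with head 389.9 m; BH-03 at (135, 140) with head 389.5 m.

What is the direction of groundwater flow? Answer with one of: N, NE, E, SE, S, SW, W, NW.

Three-point gradient (reference BH-01): Δ to BH-02 = (150, 65, +0.8), Δ to BH-03 = (95, 20, +0.4).
∂h/∂x = +0.003150, ∂h/∂y = +0.005039 (det = -3175).
Flow = −∇h = (-0.003150 east, -0.005039 north), which points southwest.

SW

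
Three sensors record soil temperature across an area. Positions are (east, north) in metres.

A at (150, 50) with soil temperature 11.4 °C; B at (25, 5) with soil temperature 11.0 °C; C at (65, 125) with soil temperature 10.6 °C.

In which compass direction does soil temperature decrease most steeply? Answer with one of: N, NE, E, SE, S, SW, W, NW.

NW

Taking A as reference: B−A = (-125, -45, -0.4); C−A = (-85, 75, -0.8).
Determinant of the coordinate differences = (-125)·75 − (-85)·(-45) = -13200.
∂T/∂x = [(-0.4)·75 − (-0.8)·(-45)] / -13200 = +0.005000
∂T/∂y = [(-125)·(-0.8) − (-85)·(-0.4)] / -13200 = -0.005000
Steepest decrease is along −∇f = (-0.005000 E, +0.005000 N) → northwest.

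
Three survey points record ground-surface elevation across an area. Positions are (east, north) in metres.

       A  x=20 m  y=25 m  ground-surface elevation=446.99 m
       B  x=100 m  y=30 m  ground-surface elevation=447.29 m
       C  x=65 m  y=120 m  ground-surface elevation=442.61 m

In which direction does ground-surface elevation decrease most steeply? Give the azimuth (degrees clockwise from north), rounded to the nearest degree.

With z = a·x + b·y + c and A as origin, the differences give:
  80·a + 5·b = +0.30
  45·a + 95·b = -4.38
Eliminate b (×95 and ×5, subtract): 7375·a = 50.400 → a = ∂z/∂x = +0.006834
Back-substitute: b = ∂z/∂y = -0.04934.
Steepest decrease is along −∇f: components (-0.006834 E, +0.04934 N).
Azimuth = atan2(-0.006834, +0.04934) = 352.1° ≈ 352°.

352°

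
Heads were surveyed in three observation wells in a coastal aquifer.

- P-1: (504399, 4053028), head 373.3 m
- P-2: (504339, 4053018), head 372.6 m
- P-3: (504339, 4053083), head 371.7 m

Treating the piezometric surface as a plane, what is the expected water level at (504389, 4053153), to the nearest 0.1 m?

371.4 m

Taking P-1 as reference: P-2−P-1 = (-60, -10, -0.7); P-3−P-1 = (-60, 55, -1.6).
Determinant of the coordinate differences = (-60)·55 − (-60)·(-10) = -3900.
∂h/∂x = [(-0.7)·55 − (-1.6)·(-10)] / -3900 = +0.01397
∂h/∂y = [(-60)·(-1.6) − (-60)·(-0.7)] / -3900 = -0.01385
h(504389, 4053153) = 373.3 + (+0.01397)·(-10) + (-0.01385)·(125) = 373.3 -0.140 -1.731 = 371.429 m.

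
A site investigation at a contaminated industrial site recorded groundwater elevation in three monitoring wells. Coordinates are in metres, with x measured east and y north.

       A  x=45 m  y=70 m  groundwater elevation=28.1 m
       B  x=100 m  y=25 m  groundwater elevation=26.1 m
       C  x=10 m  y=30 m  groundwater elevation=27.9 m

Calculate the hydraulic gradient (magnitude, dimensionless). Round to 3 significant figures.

0.0285

With h = a·x + b·y + c and A as origin, the differences give:
  55·a + (-45)·b = -2.0
  (-35)·a + (-40)·b = -0.2
Eliminate b (×(-40) and ×(-45), subtract): -3775·a = 71.00 → a = ∂h/∂x = -0.01881
Back-substitute: b = ∂h/∂y = +0.02146.
|∇h| = √(-0.01881² + 0.02146²) = 0.02854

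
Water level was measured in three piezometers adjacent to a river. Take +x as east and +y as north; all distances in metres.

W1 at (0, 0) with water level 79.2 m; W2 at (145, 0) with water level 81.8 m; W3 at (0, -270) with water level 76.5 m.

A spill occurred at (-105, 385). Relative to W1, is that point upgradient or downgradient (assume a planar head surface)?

∂h/∂x = (81.8 − 79.2) / (145 − 0) = +0.01793
∂h/∂y = (76.5 − 79.2) / (-270 − 0) = +0.01000
Head at (-105, 385) = 79.2 + (+0.01793)·(-105) + (+0.01000)·(385) = 81.17 m.
That is higher than the 79.2 m at W1, so the point is upgradient.

upgradient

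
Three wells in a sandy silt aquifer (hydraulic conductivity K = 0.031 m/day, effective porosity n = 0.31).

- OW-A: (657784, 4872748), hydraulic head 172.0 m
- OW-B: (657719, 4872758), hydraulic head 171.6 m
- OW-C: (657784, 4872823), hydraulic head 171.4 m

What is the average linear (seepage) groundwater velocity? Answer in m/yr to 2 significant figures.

0.34 m/yr

With h = a·x + b·y + c and OW-A as origin, the differences give:
  (-65)·a + 10·b = -0.4
  0·a + 75·b = -0.6
Eliminate b (×75 and ×10, subtract): -4875·a = -24.00 → a = ∂h/∂x = +0.004923
Back-substitute: b = ∂h/∂y = -0.008000.
|∇h| = √(0.004923² + -0.008000²) = 0.009393
Seepage velocity v = K·i/n = 0.031 × 0.009393 / 0.31 = 0.0009393 m/day = 0.3431 m/yr.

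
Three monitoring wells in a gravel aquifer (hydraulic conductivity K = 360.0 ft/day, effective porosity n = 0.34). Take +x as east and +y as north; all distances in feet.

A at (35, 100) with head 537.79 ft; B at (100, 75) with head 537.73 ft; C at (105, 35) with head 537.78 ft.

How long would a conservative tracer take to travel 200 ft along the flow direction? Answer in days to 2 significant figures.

92 days

Differences from A: to B (Δx, Δy, Δh) = (65, -25, -0.06); to C = (70, -65, -0.01).
Solve a·Δx + b·Δy = Δh: det = 65·(-65) − 70·(-25) = -2475.
∂h/∂x = [(-0.06)·(-65) − (-0.01)·(-25)] / -2475 = -0.001475
∂h/∂y = [65·(-0.01) − 70·(-0.06)] / -2475 = -0.001434
|∇h| = √(-0.001475² + -0.001434²) = 0.002057
Seepage velocity v = K·i/n = 360.0 × 0.002057 / 0.34 = 2.178 ft/day.
t = 200 / 2.178 = 91.83 days.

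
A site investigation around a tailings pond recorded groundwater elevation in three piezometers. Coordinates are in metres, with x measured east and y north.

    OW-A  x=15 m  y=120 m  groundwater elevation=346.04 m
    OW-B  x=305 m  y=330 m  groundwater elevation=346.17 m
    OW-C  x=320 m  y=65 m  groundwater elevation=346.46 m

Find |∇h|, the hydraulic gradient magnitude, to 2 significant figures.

Differences from OW-A: to OW-B (Δx, Δy, Δh) = (290, 210, +0.13); to OW-C = (305, -55, +0.42).
Determinant of the coordinate differences = 290·(-55) − 305·210 = -80000.
∂h/∂x = [(+0.13)·(-55) − (+0.42)·210] / -80000 = +0.001192
∂h/∂y = [290·(+0.42) − 305·(+0.13)] / -80000 = -0.001027
|∇h| = √(0.001192² + -0.001027²) = 0.001573

0.0016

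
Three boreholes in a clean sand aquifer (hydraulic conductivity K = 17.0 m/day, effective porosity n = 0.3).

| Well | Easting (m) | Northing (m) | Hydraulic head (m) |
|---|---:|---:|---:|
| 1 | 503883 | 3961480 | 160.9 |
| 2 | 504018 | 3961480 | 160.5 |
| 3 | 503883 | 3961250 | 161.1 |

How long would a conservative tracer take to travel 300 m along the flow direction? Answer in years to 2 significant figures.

∂h/∂x = (160.5 − 160.9) / (504018 − 503883) = -0.002963
∂h/∂y = (161.1 − 160.9) / (3961250 − 3961480) = -0.0008696
|∇h| = √(-0.002963² + -0.0008696²) = 0.003088
Seepage velocity v = K·i/n = 17.0 × 0.003088 / 0.3 = 0.175 m/day.
t = 300 / 0.175 = 1714 days = 4.69 years.

4.7 years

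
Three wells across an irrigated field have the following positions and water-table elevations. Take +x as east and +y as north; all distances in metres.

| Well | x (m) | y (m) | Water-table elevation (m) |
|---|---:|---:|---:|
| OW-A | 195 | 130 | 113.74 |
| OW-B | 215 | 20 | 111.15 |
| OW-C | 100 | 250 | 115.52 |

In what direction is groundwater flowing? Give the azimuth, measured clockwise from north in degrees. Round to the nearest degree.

209°

Differences from OW-A: to OW-B (Δx, Δy, Δh) = (20, -110, -2.59); to OW-C = (-95, 120, +1.78).
Determinant of the coordinate differences = 20·120 − (-95)·(-110) = -8050.
∂h/∂x = [(-2.59)·120 − (+1.78)·(-110)] / -8050 = +0.01429
∂h/∂y = [20·(+1.78) − (-95)·(-2.59)] / -8050 = +0.02614
Flow direction (−∇h) has components (-0.01429 E, -0.02614 N).
Azimuth = atan2(E, N) = atan2(-0.01429, -0.02614) = 208.7° ≈ 209°.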